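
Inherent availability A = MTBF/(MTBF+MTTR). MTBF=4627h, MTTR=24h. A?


Availability = MTBF / (MTBF + MTTR)
Availability = 4627 / (4627 + 24)
Availability = 4627 / 4651
Availability = 99.484%

99.484%


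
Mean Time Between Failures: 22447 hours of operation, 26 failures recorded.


Formula: MTBF = Total operating time / Number of failures
MTBF = 22447 / 26
MTBF = 863.35 hours

863.35 hours


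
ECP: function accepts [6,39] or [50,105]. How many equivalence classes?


Valid ranges: [6,39] and [50,105]
Class 1: x < 6 — invalid
Class 2: 6 ≤ x ≤ 39 — valid
Class 3: 39 < x < 50 — invalid (gap between ranges)
Class 4: 50 ≤ x ≤ 105 — valid
Class 5: x > 105 — invalid
Total equivalence classes: 5

5 equivalence classes


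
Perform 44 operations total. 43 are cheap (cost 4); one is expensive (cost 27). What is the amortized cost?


Formula: Amortized cost = Total cost / Operations
Total cost = (43 * 4) + (1 * 27)
Total cost = 172 + 27 = 199
Amortized = 199 / 44 = 4.5227

4.5227


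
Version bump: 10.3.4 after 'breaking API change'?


Current: 10.3.4
Change category: 'breaking API change' → major bump
SemVer rule: major bump → increment MAJOR, reset MINOR and PATCH to 0
New: 11.0.0

11.0.0


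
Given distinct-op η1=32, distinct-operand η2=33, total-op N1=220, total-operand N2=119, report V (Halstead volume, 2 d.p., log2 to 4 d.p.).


Formula: V = N * log2(η), where N = N1 + N2 and η = η1 + η2
η = 32 + 33 = 65
N = 220 + 119 = 339
log2(65) ≈ 6.0224
V = 339 * 6.0224 = 2041.59

2041.59


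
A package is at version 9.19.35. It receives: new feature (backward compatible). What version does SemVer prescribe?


Current: 9.19.35
Change category: 'new feature (backward compatible)' → minor bump
SemVer rule: minor bump → increment MINOR, reset PATCH to 0 (MAJOR unchanged)
New: 9.20.0

9.20.0


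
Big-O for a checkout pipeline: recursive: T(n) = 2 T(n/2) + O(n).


Reasoning: master theorem case 2 (merge-sort recurrence)
Complexity: O(n log n)

O(n log n)


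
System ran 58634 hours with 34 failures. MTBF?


Formula: MTBF = Total operating time / Number of failures
MTBF = 58634 / 34
MTBF = 1724.53 hours

1724.53 hours


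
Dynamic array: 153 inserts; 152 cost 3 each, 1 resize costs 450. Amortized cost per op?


Formula: Amortized cost = Total cost / Operations
Total cost = (152 * 3) + (1 * 450)
Total cost = 456 + 450 = 906
Amortized = 906 / 153 = 5.9216

5.9216


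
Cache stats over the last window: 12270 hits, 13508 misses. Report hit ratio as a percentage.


Formula: hit rate = hits / (hits + misses) * 100
hit rate = 12270 / (12270 + 13508) * 100
hit rate = 12270 / 25778 * 100
hit rate = 47.6%

47.6%


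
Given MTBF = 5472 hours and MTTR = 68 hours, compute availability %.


Availability = MTBF / (MTBF + MTTR)
Availability = 5472 / (5472 + 68)
Availability = 5472 / 5540
Availability = 98.7726%

98.7726%


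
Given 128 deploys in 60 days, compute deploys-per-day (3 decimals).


Formula: deployments per day = releases / days
= 128 / 60
= 2.133 deploys/day
(equivalently, 14.93 deploys/week)

2.133 deploys/day


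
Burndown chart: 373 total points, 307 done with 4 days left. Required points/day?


Formula: Required rate = Remaining points / Days left
Remaining = 373 - 307 = 66 points
Required rate = 66 / 4 = 16.5 points/day

16.5 points/day


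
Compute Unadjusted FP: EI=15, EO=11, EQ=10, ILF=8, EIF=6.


UFP = EI*4 + EO*5 + EQ*4 + ILF*10 + EIF*7
UFP = 15*4 + 11*5 + 10*4 + 8*10 + 6*7
UFP = 60 + 55 + 40 + 80 + 42
UFP = 277

277


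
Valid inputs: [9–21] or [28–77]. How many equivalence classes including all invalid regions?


Valid ranges: [9,21] and [28,77]
Class 1: x < 9 — invalid
Class 2: 9 ≤ x ≤ 21 — valid
Class 3: 21 < x < 28 — invalid (gap between ranges)
Class 4: 28 ≤ x ≤ 77 — valid
Class 5: x > 77 — invalid
Total equivalence classes: 5

5 equivalence classes


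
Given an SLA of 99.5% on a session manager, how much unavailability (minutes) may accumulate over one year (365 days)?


Formula: allowed downtime = period * (100 - SLA) / 100
Period (year (365 days)) = 525600 minutes
Unavailability fraction = (100 - 99.5) / 100
Allowed downtime = 525600 * (100 - 99.5) / 100
Allowed downtime = 2628.0 minutes

2628.0 minutes


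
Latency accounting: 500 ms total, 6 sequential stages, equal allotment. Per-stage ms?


Formula: per_stage = total_budget / stages
per_stage = 500 / 6
per_stage = 83.33 ms

83.33 ms


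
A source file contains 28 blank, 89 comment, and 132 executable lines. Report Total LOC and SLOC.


Total LOC = blank + comment + code
Total LOC = 28 + 89 + 132 = 249
SLOC (source only) = code = 132

Total LOC: 249, SLOC: 132


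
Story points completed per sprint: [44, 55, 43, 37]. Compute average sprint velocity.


Formula: Avg velocity = Total points / Number of sprints
Points: [44, 55, 43, 37]
Sum = 44 + 55 + 43 + 37 = 179
Avg velocity = 179 / 4 = 44.75 points/sprint

44.75 points/sprint


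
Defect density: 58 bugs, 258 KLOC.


Defect density = defects / KLOC
Defect density = 58 / 258
Defect density = 0.225 defects/KLOC

0.225 defects/KLOC


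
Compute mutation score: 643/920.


Mutation score = killed / total * 100
Mutation score = 643 / 920 * 100
Mutation score = 69.89%

69.89%


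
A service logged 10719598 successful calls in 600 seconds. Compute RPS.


Formula: throughput = requests / seconds
throughput = 10719598 / 600
throughput = 17866.0 requests/second

17866.0 requests/second


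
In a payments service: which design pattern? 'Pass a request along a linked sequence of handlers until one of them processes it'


This matches the Chain of Responsibility pattern

Chain of Responsibility


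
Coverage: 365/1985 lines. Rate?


Coverage = covered / total * 100
Coverage = 365 / 1985 * 100
Coverage = 18.39%

18.39%


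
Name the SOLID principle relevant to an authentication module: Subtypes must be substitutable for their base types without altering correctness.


This describes the Liskov Substitution Principle (LSP)

Liskov Substitution Principle (LSP)


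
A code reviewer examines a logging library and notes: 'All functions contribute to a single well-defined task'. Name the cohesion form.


Reasoning: Best: single purpose
Type: Functional cohesion

Functional cohesion


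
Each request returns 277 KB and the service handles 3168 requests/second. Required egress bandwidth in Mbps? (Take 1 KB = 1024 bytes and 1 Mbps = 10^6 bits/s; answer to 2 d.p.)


Formula: Mbps = payload_bytes * RPS * 8 / 1e6
Payload per request = 277 KB = 277 * 1024 = 283648 bytes
Total bytes/sec = 283648 * 3168 = 898596864
Total bits/sec = 898596864 * 8 = 7188774912
Mbps = 7188774912 / 1e6 = 7188.77

7188.77 Mbps


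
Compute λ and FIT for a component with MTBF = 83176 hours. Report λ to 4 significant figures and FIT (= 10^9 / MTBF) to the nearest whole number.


Formula: λ = 1 / MTBF; FIT = λ × 1e9 = 1e9 / MTBF
λ = 1 / 83176 ≈ 1.202e-05 failures/hour
FIT = 1e9 / 83176 ≈ 12023 failures per 1e9 hours (nearest whole number)

λ = 1.202e-05 /h, FIT = 12023


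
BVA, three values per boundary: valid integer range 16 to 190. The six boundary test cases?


Range: [16, 190]
Boundaries: just below min, min, min+1, max-1, max, just above max
Values: [15, 16, 17, 189, 190, 191]

[15, 16, 17, 189, 190, 191]


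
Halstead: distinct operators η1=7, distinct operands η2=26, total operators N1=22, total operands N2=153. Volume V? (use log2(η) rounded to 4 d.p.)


Formula: V = N * log2(η), where N = N1 + N2 and η = η1 + η2
η = 7 + 26 = 33
N = 22 + 153 = 175
log2(33) ≈ 5.0444
V = 175 * 5.0444 = 882.77

882.77


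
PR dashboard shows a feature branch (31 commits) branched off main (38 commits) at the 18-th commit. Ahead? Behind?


Common ancestor: commit #18
feature commits after divergence: 31 - 18 = 13
main commits after divergence: 38 - 18 = 20
feature is 13 commits ahead of main
main is 20 commits ahead of feature

feature ahead: 13, main ahead: 20


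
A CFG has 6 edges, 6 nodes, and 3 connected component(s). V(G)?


Formula: V(G) = E - N + 2P
V(G) = 6 - 6 + 2*3
V(G) = 0 + 6
V(G) = 6

6


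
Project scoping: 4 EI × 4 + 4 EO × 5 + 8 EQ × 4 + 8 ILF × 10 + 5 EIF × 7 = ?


UFP = EI*4 + EO*5 + EQ*4 + ILF*10 + EIF*7
UFP = 4*4 + 4*5 + 8*4 + 8*10 + 5*7
UFP = 16 + 20 + 32 + 80 + 35
UFP = 183

183


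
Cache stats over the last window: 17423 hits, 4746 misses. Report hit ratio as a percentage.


Formula: hit rate = hits / (hits + misses) * 100
hit rate = 17423 / (17423 + 4746) * 100
hit rate = 17423 / 22169 * 100
hit rate = 78.59%

78.59%


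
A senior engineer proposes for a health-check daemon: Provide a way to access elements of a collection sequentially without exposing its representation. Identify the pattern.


This matches the Iterator pattern

Iterator


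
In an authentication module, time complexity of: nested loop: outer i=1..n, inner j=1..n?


Reasoning: n iterations times n iterations
Complexity: O(n^2)

O(n^2)


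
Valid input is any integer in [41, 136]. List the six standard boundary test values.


Range: [41, 136]
Boundaries: just below min, min, min+1, max-1, max, just above max
Values: [40, 41, 42, 135, 136, 137]

[40, 41, 42, 135, 136, 137]


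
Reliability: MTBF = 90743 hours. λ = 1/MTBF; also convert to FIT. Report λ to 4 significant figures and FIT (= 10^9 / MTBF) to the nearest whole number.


Formula: λ = 1 / MTBF; FIT = λ × 1e9 = 1e9 / MTBF
λ = 1 / 90743 ≈ 1.102e-05 failures/hour
FIT = 1e9 / 90743 ≈ 11020 failures per 1e9 hours (nearest whole number)

λ = 1.102e-05 /h, FIT = 11020


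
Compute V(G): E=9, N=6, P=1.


Formula: V(G) = E - N + 2P
V(G) = 9 - 6 + 2*1
V(G) = 3 + 2
V(G) = 5

5


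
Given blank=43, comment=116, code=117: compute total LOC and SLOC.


Total LOC = blank + comment + code
Total LOC = 43 + 116 + 117 = 276
SLOC (source only) = code = 117

Total LOC: 276, SLOC: 117


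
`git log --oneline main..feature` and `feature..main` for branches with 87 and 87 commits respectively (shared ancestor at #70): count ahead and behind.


Common ancestor: commit #70
feature commits after divergence: 87 - 70 = 17
main commits after divergence: 87 - 70 = 17
feature is 17 commits ahead of main
main is 17 commits ahead of feature

feature ahead: 17, main ahead: 17


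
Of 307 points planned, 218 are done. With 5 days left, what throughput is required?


Formula: Required rate = Remaining points / Days left
Remaining = 307 - 218 = 89 points
Required rate = 89 / 5 = 17.8 points/day

17.8 points/day


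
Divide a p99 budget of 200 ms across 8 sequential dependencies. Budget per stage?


Formula: per_stage = total_budget / stages
per_stage = 200 / 8
per_stage = 25.0 ms

25.0 ms


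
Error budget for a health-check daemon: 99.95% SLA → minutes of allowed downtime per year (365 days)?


Formula: allowed downtime = period * (100 - SLA) / 100
Period (year (365 days)) = 525600 minutes
Unavailability fraction = (100 - 99.95) / 100
Allowed downtime = 525600 * (100 - 99.95) / 100
Allowed downtime = 262.8 minutes

262.8 minutes


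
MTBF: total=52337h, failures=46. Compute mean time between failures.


Formula: MTBF = Total operating time / Number of failures
MTBF = 52337 / 46
MTBF = 1137.76 hours

1137.76 hours


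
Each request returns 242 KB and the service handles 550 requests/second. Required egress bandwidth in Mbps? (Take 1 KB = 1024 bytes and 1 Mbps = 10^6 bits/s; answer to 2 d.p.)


Formula: Mbps = payload_bytes * RPS * 8 / 1e6
Payload per request = 242 KB = 242 * 1024 = 247808 bytes
Total bytes/sec = 247808 * 550 = 136294400
Total bits/sec = 136294400 * 8 = 1090355200
Mbps = 1090355200 / 1e6 = 1090.36

1090.36 Mbps


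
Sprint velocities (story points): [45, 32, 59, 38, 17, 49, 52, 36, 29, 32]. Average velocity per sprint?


Formula: Avg velocity = Total points / Number of sprints
Points: [45, 32, 59, 38, 17, 49, 52, 36, 29, 32]
Sum = 45 + 32 + 59 + 38 + 17 + 49 + 52 + 36 + 29 + 32 = 389
Avg velocity = 389 / 10 = 38.9 points/sprint

38.9 points/sprint


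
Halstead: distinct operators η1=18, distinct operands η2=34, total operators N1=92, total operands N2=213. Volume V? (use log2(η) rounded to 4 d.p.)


Formula: V = N * log2(η), where N = N1 + N2 and η = η1 + η2
η = 18 + 34 = 52
N = 92 + 213 = 305
log2(52) ≈ 5.7004
V = 305 * 5.7004 = 1738.62

1738.62


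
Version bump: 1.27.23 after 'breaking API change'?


Current: 1.27.23
Change category: 'breaking API change' → major bump
SemVer rule: major bump → increment MAJOR, reset MINOR and PATCH to 0
New: 2.0.0

2.0.0


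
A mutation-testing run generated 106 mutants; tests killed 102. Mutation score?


Mutation score = killed / total * 100
Mutation score = 102 / 106 * 100
Mutation score = 96.23%

96.23%


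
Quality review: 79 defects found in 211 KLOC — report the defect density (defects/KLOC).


Defect density = defects / KLOC
Defect density = 79 / 211
Defect density = 0.374 defects/KLOC

0.374 defects/KLOC


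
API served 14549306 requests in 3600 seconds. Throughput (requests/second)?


Formula: throughput = requests / seconds
throughput = 14549306 / 3600
throughput = 4041.47 requests/second

4041.47 requests/second


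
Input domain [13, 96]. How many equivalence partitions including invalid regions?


Valid range: [13, 96]
Class 1: x < 13 — invalid
Class 2: 13 ≤ x ≤ 96 — valid
Class 3: x > 96 — invalid
Total equivalence classes: 3

3 equivalence classes


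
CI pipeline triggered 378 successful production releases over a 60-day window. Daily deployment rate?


Formula: deployments per day = releases / days
= 378 / 60
= 6.3 deploys/day
(equivalently, 44.1 deploys/week)

6.3 deploys/day


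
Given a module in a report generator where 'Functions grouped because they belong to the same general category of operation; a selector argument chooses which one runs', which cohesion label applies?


Reasoning: Grouped by category of activity, not by data or sequence
Type: Logical cohesion

Logical cohesion


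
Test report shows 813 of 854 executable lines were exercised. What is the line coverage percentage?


Coverage = covered / total * 100
Coverage = 813 / 854 * 100
Coverage = 95.2%

95.2%


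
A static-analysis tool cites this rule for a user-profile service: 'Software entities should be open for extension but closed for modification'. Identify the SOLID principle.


This describes the Open/Closed Principle (OCP)

Open/Closed Principle (OCP)


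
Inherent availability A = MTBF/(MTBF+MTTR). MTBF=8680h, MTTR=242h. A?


Availability = MTBF / (MTBF + MTTR)
Availability = 8680 / (8680 + 242)
Availability = 8680 / 8922
Availability = 97.2876%

97.2876%


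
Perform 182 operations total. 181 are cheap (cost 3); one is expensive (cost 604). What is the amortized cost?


Formula: Amortized cost = Total cost / Operations
Total cost = (181 * 3) + (1 * 604)
Total cost = 543 + 604 = 1147
Amortized = 1147 / 182 = 6.3022

6.3022


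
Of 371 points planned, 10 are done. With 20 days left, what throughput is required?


Formula: Required rate = Remaining points / Days left
Remaining = 371 - 10 = 361 points
Required rate = 361 / 20 = 18.05 points/day

18.05 points/day


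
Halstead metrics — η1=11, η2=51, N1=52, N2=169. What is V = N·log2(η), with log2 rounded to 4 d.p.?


Formula: V = N * log2(η), where N = N1 + N2 and η = η1 + η2
η = 11 + 51 = 62
N = 52 + 169 = 221
log2(62) ≈ 5.9542
V = 221 * 5.9542 = 1315.88

1315.88


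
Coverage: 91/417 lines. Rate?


Coverage = covered / total * 100
Coverage = 91 / 417 * 100
Coverage = 21.82%

21.82%


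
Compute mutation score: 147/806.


Mutation score = killed / total * 100
Mutation score = 147 / 806 * 100
Mutation score = 18.24%

18.24%


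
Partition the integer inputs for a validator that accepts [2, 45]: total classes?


Valid range: [2, 45]
Class 1: x < 2 — invalid
Class 2: 2 ≤ x ≤ 45 — valid
Class 3: x > 45 — invalid
Total equivalence classes: 3

3 equivalence classes


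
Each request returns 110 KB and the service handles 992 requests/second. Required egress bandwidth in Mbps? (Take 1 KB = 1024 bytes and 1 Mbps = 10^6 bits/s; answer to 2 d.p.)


Formula: Mbps = payload_bytes * RPS * 8 / 1e6
Payload per request = 110 KB = 110 * 1024 = 112640 bytes
Total bytes/sec = 112640 * 992 = 111738880
Total bits/sec = 111738880 * 8 = 893911040
Mbps = 893911040 / 1e6 = 893.91

893.91 Mbps


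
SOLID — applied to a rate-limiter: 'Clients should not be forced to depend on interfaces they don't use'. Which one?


This describes the Interface Segregation Principle (ISP)

Interface Segregation Principle (ISP)


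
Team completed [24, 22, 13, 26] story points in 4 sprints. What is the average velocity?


Formula: Avg velocity = Total points / Number of sprints
Points: [24, 22, 13, 26]
Sum = 24 + 22 + 13 + 26 = 85
Avg velocity = 85 / 4 = 21.25 points/sprint

21.25 points/sprint


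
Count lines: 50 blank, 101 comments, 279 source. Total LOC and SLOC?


Total LOC = blank + comment + code
Total LOC = 50 + 101 + 279 = 430
SLOC (source only) = code = 279

Total LOC: 430, SLOC: 279


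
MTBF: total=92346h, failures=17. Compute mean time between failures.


Formula: MTBF = Total operating time / Number of failures
MTBF = 92346 / 17
MTBF = 5432.12 hours

5432.12 hours


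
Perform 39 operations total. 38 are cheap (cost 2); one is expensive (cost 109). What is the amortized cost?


Formula: Amortized cost = Total cost / Operations
Total cost = (38 * 2) + (1 * 109)
Total cost = 76 + 109 = 185
Amortized = 185 / 39 = 4.7436

4.7436


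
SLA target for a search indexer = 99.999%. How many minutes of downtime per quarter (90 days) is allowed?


Formula: allowed downtime = period * (100 - SLA) / 100
Period (quarter (90 days)) = 129600 minutes
Unavailability fraction = (100 - 99.999) / 100
Allowed downtime = 129600 * (100 - 99.999) / 100
Allowed downtime = 1.296 minutes

1.296 minutes


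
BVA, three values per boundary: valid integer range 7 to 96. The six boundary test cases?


Range: [7, 96]
Boundaries: just below min, min, min+1, max-1, max, just above max
Values: [6, 7, 8, 95, 96, 97]

[6, 7, 8, 95, 96, 97]


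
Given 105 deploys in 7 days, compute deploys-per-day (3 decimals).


Formula: deployments per day = releases / days
= 105 / 7
= 15.0 deploys/day
(equivalently, 105.0 deploys/week)

15.0 deploys/day


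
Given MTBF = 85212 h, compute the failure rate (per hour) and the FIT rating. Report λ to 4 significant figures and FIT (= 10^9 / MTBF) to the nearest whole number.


Formula: λ = 1 / MTBF; FIT = λ × 1e9 = 1e9 / MTBF
λ = 1 / 85212 ≈ 1.174e-05 failures/hour
FIT = 1e9 / 85212 ≈ 11735 failures per 1e9 hours (nearest whole number)

λ = 1.174e-05 /h, FIT = 11735


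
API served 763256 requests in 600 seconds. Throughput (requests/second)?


Formula: throughput = requests / seconds
throughput = 763256 / 600
throughput = 1272.09 requests/second

1272.09 requests/second


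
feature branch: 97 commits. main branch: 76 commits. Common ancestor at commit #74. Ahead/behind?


Common ancestor: commit #74
feature commits after divergence: 97 - 74 = 23
main commits after divergence: 76 - 74 = 2
feature is 23 commits ahead of main
main is 2 commits ahead of feature

feature ahead: 23, main ahead: 2


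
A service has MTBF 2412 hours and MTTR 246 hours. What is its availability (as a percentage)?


Availability = MTBF / (MTBF + MTTR)
Availability = 2412 / (2412 + 246)
Availability = 2412 / 2658
Availability = 90.7449%

90.7449%


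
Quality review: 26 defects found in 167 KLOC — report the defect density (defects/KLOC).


Defect density = defects / KLOC
Defect density = 26 / 167
Defect density = 0.156 defects/KLOC

0.156 defects/KLOC


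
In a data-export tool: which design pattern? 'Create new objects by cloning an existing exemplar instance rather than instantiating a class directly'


This matches the Prototype pattern

Prototype


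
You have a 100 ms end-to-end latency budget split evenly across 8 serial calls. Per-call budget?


Formula: per_stage = total_budget / stages
per_stage = 100 / 8
per_stage = 12.5 ms

12.5 ms


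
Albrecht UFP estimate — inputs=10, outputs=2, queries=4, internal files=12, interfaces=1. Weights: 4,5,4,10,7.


UFP = EI*4 + EO*5 + EQ*4 + ILF*10 + EIF*7
UFP = 10*4 + 2*5 + 4*4 + 12*10 + 1*7
UFP = 40 + 10 + 16 + 120 + 7
UFP = 193

193


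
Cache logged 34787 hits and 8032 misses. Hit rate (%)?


Formula: hit rate = hits / (hits + misses) * 100
hit rate = 34787 / (34787 + 8032) * 100
hit rate = 34787 / 42819 * 100
hit rate = 81.24%

81.24%


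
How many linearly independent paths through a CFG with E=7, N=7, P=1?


Formula: V(G) = E - N + 2P
V(G) = 7 - 7 + 2*1
V(G) = 0 + 2
V(G) = 2

2


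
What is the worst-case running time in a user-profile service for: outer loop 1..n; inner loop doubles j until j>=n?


Reasoning: linear outer times logarithmic inner
Complexity: O(n log n)

O(n log n)


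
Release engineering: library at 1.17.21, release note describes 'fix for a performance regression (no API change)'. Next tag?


Current: 1.17.21
Change category: 'fix for a performance regression (no API change)' → patch bump
SemVer rule: patch bump → increment PATCH (MAJOR and MINOR unchanged)
New: 1.17.22

1.17.22


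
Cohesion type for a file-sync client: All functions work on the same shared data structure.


Reasoning: Functions share data
Type: Communicational cohesion

Communicational cohesion


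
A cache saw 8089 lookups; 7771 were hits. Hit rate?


Formula: hit rate = hits / (hits + misses) * 100
hit rate = 7771 / (7771 + 318) * 100
hit rate = 7771 / 8089 * 100
hit rate = 96.07%

96.07%


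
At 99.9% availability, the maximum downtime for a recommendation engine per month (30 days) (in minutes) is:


Formula: allowed downtime = period * (100 - SLA) / 100
Period (month (30 days)) = 43200 minutes
Unavailability fraction = (100 - 99.9) / 100
Allowed downtime = 43200 * (100 - 99.9) / 100
Allowed downtime = 43.2 minutes

43.2 minutes


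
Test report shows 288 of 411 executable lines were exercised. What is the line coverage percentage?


Coverage = covered / total * 100
Coverage = 288 / 411 * 100
Coverage = 70.07%

70.07%


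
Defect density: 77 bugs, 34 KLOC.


Defect density = defects / KLOC
Defect density = 77 / 34
Defect density = 2.265 defects/KLOC

2.265 defects/KLOC


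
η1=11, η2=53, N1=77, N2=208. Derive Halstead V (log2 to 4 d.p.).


Formula: V = N * log2(η), where N = N1 + N2 and η = η1 + η2
η = 11 + 53 = 64
N = 77 + 208 = 285
log2(64) ≈ 6.0000
V = 285 * 6.0000 = 1710.00

1710.00


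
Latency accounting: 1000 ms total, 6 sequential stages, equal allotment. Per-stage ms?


Formula: per_stage = total_budget / stages
per_stage = 1000 / 6
per_stage = 166.67 ms

166.67 ms


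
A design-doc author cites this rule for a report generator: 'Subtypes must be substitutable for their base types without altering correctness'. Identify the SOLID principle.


This describes the Liskov Substitution Principle (LSP)

Liskov Substitution Principle (LSP)


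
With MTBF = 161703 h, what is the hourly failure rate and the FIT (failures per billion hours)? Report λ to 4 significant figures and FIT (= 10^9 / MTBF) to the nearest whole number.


Formula: λ = 1 / MTBF; FIT = λ × 1e9 = 1e9 / MTBF
λ = 1 / 161703 ≈ 6.184e-06 failures/hour
FIT = 1e9 / 161703 ≈ 6184 failures per 1e9 hours (nearest whole number)

λ = 6.184e-06 /h, FIT = 6184


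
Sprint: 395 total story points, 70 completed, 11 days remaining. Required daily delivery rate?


Formula: Required rate = Remaining points / Days left
Remaining = 395 - 70 = 325 points
Required rate = 325 / 11 = 29.55 points/day

29.55 points/day


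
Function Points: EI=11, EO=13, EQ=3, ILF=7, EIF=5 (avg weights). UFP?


UFP = EI*4 + EO*5 + EQ*4 + ILF*10 + EIF*7
UFP = 11*4 + 13*5 + 3*4 + 7*10 + 5*7
UFP = 44 + 65 + 12 + 70 + 35
UFP = 226

226


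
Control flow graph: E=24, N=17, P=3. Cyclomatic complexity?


Formula: V(G) = E - N + 2P
V(G) = 24 - 17 + 2*3
V(G) = 7 + 6
V(G) = 13

13


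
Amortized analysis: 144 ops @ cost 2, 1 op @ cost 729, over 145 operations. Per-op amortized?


Formula: Amortized cost = Total cost / Operations
Total cost = (144 * 2) + (1 * 729)
Total cost = 288 + 729 = 1017
Amortized = 1017 / 145 = 7.0138

7.0138


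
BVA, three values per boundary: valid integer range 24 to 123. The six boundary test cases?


Range: [24, 123]
Boundaries: just below min, min, min+1, max-1, max, just above max
Values: [23, 24, 25, 122, 123, 124]

[23, 24, 25, 122, 123, 124]


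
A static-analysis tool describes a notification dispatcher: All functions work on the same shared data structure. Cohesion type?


Reasoning: Functions share data
Type: Communicational cohesion

Communicational cohesion


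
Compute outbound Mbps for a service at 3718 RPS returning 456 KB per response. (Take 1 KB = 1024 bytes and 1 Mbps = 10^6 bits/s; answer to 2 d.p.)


Formula: Mbps = payload_bytes * RPS * 8 / 1e6
Payload per request = 456 KB = 456 * 1024 = 466944 bytes
Total bytes/sec = 466944 * 3718 = 1736097792
Total bits/sec = 1736097792 * 8 = 13888782336
Mbps = 13888782336 / 1e6 = 13888.78

13888.78 Mbps


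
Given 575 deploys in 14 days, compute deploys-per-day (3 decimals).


Formula: deployments per day = releases / days
= 575 / 14
= 41.071 deploys/day
(equivalently, 287.5 deploys/week)

41.071 deploys/day


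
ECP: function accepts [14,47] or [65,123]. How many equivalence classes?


Valid ranges: [14,47] and [65,123]
Class 1: x < 14 — invalid
Class 2: 14 ≤ x ≤ 47 — valid
Class 3: 47 < x < 65 — invalid (gap between ranges)
Class 4: 65 ≤ x ≤ 123 — valid
Class 5: x > 123 — invalid
Total equivalence classes: 5

5 equivalence classes


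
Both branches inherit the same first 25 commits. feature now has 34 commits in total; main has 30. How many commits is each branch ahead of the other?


Common ancestor: commit #25
feature commits after divergence: 34 - 25 = 9
main commits after divergence: 30 - 25 = 5
feature is 9 commits ahead of main
main is 5 commits ahead of feature

feature ahead: 9, main ahead: 5


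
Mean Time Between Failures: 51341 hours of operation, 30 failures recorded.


Formula: MTBF = Total operating time / Number of failures
MTBF = 51341 / 30
MTBF = 1711.37 hours

1711.37 hours


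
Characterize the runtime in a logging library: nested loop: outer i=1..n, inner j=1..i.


Reasoning: triangle: n(n+1)/2 ~ n^2/2
Complexity: O(n^2)

O(n^2)


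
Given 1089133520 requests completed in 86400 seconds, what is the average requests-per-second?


Formula: throughput = requests / seconds
throughput = 1089133520 / 86400
throughput = 12605.71 requests/second

12605.71 requests/second


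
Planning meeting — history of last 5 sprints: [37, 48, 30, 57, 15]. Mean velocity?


Formula: Avg velocity = Total points / Number of sprints
Points: [37, 48, 30, 57, 15]
Sum = 37 + 48 + 30 + 57 + 15 = 187
Avg velocity = 187 / 5 = 37.4 points/sprint

37.4 points/sprint


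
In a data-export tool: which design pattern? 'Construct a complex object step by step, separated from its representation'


This matches the Builder pattern

Builder


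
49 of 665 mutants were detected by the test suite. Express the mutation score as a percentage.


Mutation score = killed / total * 100
Mutation score = 49 / 665 * 100
Mutation score = 7.37%

7.37%


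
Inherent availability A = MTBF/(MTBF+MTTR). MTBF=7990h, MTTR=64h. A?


Availability = MTBF / (MTBF + MTTR)
Availability = 7990 / (7990 + 64)
Availability = 7990 / 8054
Availability = 99.2054%

99.2054%


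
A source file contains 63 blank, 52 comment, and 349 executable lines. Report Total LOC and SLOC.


Total LOC = blank + comment + code
Total LOC = 63 + 52 + 349 = 464
SLOC (source only) = code = 349

Total LOC: 464, SLOC: 349


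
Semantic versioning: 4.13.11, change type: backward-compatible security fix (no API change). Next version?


Current: 4.13.11
Change category: 'backward-compatible security fix (no API change)' → patch bump
SemVer rule: patch bump → increment PATCH (MAJOR and MINOR unchanged)
New: 4.13.12

4.13.12


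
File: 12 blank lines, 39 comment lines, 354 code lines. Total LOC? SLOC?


Total LOC = blank + comment + code
Total LOC = 12 + 39 + 354 = 405
SLOC (source only) = code = 354

Total LOC: 405, SLOC: 354


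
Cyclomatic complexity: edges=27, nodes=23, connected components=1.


Formula: V(G) = E - N + 2P
V(G) = 27 - 23 + 2*1
V(G) = 4 + 2
V(G) = 6

6


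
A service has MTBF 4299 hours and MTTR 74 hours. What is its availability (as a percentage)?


Availability = MTBF / (MTBF + MTTR)
Availability = 4299 / (4299 + 74)
Availability = 4299 / 4373
Availability = 98.3078%

98.3078%


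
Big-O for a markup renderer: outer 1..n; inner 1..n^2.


Reasoning: n times n^2
Complexity: O(n^3)

O(n^3)


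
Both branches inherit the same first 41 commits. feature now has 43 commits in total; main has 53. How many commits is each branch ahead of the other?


Common ancestor: commit #41
feature commits after divergence: 43 - 41 = 2
main commits after divergence: 53 - 41 = 12
feature is 2 commits ahead of main
main is 12 commits ahead of feature

feature ahead: 2, main ahead: 12


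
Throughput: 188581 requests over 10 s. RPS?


Formula: throughput = requests / seconds
throughput = 188581 / 10
throughput = 18858.1 requests/second

18858.1 requests/second


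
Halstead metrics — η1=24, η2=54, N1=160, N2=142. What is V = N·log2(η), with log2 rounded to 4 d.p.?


Formula: V = N * log2(η), where N = N1 + N2 and η = η1 + η2
η = 24 + 54 = 78
N = 160 + 142 = 302
log2(78) ≈ 6.2854
V = 302 * 6.2854 = 1898.19

1898.19


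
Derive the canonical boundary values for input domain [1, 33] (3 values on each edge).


Range: [1, 33]
Boundaries: just below min, min, min+1, max-1, max, just above max
Values: [0, 1, 2, 32, 33, 34]

[0, 1, 2, 32, 33, 34]


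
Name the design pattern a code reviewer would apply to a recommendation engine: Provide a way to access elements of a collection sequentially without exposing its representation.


This matches the Iterator pattern

Iterator


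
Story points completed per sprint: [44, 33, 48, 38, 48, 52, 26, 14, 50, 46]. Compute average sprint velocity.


Formula: Avg velocity = Total points / Number of sprints
Points: [44, 33, 48, 38, 48, 52, 26, 14, 50, 46]
Sum = 44 + 33 + 48 + 38 + 48 + 52 + 26 + 14 + 50 + 46 = 399
Avg velocity = 399 / 10 = 39.9 points/sprint

39.9 points/sprint


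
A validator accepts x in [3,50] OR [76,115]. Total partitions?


Valid ranges: [3,50] and [76,115]
Class 1: x < 3 — invalid
Class 2: 3 ≤ x ≤ 50 — valid
Class 3: 50 < x < 76 — invalid (gap between ranges)
Class 4: 76 ≤ x ≤ 115 — valid
Class 5: x > 115 — invalid
Total equivalence classes: 5

5 equivalence classes


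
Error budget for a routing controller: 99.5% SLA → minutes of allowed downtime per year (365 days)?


Formula: allowed downtime = period * (100 - SLA) / 100
Period (year (365 days)) = 525600 minutes
Unavailability fraction = (100 - 99.5) / 100
Allowed downtime = 525600 * (100 - 99.5) / 100
Allowed downtime = 2628.0 minutes

2628.0 minutes


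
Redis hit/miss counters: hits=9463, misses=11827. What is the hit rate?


Formula: hit rate = hits / (hits + misses) * 100
hit rate = 9463 / (9463 + 11827) * 100
hit rate = 9463 / 21290 * 100
hit rate = 44.45%

44.45%


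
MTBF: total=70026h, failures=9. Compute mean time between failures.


Formula: MTBF = Total operating time / Number of failures
MTBF = 70026 / 9
MTBF = 7780.67 hours

7780.67 hours


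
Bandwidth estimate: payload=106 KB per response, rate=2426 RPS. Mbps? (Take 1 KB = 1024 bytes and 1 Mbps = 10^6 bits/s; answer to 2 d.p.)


Formula: Mbps = payload_bytes * RPS * 8 / 1e6
Payload per request = 106 KB = 106 * 1024 = 108544 bytes
Total bytes/sec = 108544 * 2426 = 263327744
Total bits/sec = 263327744 * 8 = 2106621952
Mbps = 2106621952 / 1e6 = 2106.62

2106.62 Mbps


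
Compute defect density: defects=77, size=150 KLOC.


Defect density = defects / KLOC
Defect density = 77 / 150
Defect density = 0.513 defects/KLOC

0.513 defects/KLOC


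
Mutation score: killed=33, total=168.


Mutation score = killed / total * 100
Mutation score = 33 / 168 * 100
Mutation score = 19.64%

19.64%


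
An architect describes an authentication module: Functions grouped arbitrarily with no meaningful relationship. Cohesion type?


Reasoning: Worst: random grouping
Type: Coincidental cohesion

Coincidental cohesion


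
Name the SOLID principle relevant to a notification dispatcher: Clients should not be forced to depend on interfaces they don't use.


This describes the Interface Segregation Principle (ISP)

Interface Segregation Principle (ISP)


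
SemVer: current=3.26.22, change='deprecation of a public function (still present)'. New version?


Current: 3.26.22
Change category: 'deprecation of a public function (still present)' → minor bump
SemVer rule: minor bump → increment MINOR, reset PATCH to 0 (MAJOR unchanged)
New: 3.27.0

3.27.0


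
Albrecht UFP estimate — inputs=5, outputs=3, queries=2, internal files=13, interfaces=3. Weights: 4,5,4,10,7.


UFP = EI*4 + EO*5 + EQ*4 + ILF*10 + EIF*7
UFP = 5*4 + 3*5 + 2*4 + 13*10 + 3*7
UFP = 20 + 15 + 8 + 130 + 21
UFP = 194

194


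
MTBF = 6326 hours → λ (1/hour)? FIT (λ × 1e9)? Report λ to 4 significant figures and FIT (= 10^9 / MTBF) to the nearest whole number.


Formula: λ = 1 / MTBF; FIT = λ × 1e9 = 1e9 / MTBF
λ = 1 / 6326 ≈ 1.581e-04 failures/hour
FIT = 1e9 / 6326 ≈ 158078 failures per 1e9 hours (nearest whole number)

λ = 1.581e-04 /h, FIT = 158078


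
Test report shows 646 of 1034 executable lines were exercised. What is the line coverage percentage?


Coverage = covered / total * 100
Coverage = 646 / 1034 * 100
Coverage = 62.48%

62.48%


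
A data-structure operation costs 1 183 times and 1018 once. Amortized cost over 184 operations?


Formula: Amortized cost = Total cost / Operations
Total cost = (183 * 1) + (1 * 1018)
Total cost = 183 + 1018 = 1201
Amortized = 1201 / 184 = 6.5272

6.5272


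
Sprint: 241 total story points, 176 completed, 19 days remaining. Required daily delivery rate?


Formula: Required rate = Remaining points / Days left
Remaining = 241 - 176 = 65 points
Required rate = 65 / 19 = 3.42 points/day

3.42 points/day


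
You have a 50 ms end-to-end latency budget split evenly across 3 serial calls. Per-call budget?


Formula: per_stage = total_budget / stages
per_stage = 50 / 3
per_stage = 16.67 ms

16.67 ms


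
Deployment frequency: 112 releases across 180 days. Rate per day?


Formula: deployments per day = releases / days
= 112 / 180
= 0.622 deploys/day
(equivalently, 4.36 deploys/week)

0.622 deploys/day


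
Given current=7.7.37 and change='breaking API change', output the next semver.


Current: 7.7.37
Change category: 'breaking API change' → major bump
SemVer rule: major bump → increment MAJOR, reset MINOR and PATCH to 0
New: 8.0.0

8.0.0


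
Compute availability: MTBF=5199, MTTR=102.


Availability = MTBF / (MTBF + MTTR)
Availability = 5199 / (5199 + 102)
Availability = 5199 / 5301
Availability = 98.0758%

98.0758%


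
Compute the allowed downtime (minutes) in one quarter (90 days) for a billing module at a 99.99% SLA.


Formula: allowed downtime = period * (100 - SLA) / 100
Period (quarter (90 days)) = 129600 minutes
Unavailability fraction = (100 - 99.99) / 100
Allowed downtime = 129600 * (100 - 99.99) / 100
Allowed downtime = 12.96 minutes

12.96 minutes


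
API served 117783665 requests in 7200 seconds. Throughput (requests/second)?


Formula: throughput = requests / seconds
throughput = 117783665 / 7200
throughput = 16358.84 requests/second

16358.84 requests/second


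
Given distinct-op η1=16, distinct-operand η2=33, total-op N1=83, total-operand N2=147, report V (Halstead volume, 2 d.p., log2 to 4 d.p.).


Formula: V = N * log2(η), where N = N1 + N2 and η = η1 + η2
η = 16 + 33 = 49
N = 83 + 147 = 230
log2(49) ≈ 5.6147
V = 230 * 5.6147 = 1291.38

1291.38


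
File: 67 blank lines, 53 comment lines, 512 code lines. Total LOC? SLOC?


Total LOC = blank + comment + code
Total LOC = 67 + 53 + 512 = 632
SLOC (source only) = code = 512

Total LOC: 632, SLOC: 512


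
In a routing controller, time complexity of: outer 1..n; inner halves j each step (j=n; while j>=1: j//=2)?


Reasoning: n times log n
Complexity: O(n log n)

O(n log n)


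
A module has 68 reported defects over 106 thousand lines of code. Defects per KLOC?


Defect density = defects / KLOC
Defect density = 68 / 106
Defect density = 0.642 defects/KLOC

0.642 defects/KLOC


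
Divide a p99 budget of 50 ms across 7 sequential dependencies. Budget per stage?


Formula: per_stage = total_budget / stages
per_stage = 50 / 7
per_stage = 7.14 ms

7.14 ms


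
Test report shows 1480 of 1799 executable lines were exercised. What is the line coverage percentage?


Coverage = covered / total * 100
Coverage = 1480 / 1799 * 100
Coverage = 82.27%

82.27%


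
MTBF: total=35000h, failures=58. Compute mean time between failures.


Formula: MTBF = Total operating time / Number of failures
MTBF = 35000 / 58
MTBF = 603.45 hours

603.45 hours


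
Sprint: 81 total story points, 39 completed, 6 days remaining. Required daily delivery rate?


Formula: Required rate = Remaining points / Days left
Remaining = 81 - 39 = 42 points
Required rate = 42 / 6 = 7.0 points/day

7.0 points/day


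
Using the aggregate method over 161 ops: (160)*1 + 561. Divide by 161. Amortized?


Formula: Amortized cost = Total cost / Operations
Total cost = (160 * 1) + (1 * 561)
Total cost = 160 + 561 = 721
Amortized = 721 / 161 = 4.4783

4.4783


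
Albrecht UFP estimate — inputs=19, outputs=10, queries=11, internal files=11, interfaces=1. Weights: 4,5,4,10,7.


UFP = EI*4 + EO*5 + EQ*4 + ILF*10 + EIF*7
UFP = 19*4 + 10*5 + 11*4 + 11*10 + 1*7
UFP = 76 + 50 + 44 + 110 + 7
UFP = 287

287


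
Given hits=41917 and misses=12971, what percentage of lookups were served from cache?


Formula: hit rate = hits / (hits + misses) * 100
hit rate = 41917 / (41917 + 12971) * 100
hit rate = 41917 / 54888 * 100
hit rate = 76.37%

76.37%


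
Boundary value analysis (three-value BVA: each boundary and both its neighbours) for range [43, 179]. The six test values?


Range: [43, 179]
Boundaries: just below min, min, min+1, max-1, max, just above max
Values: [42, 43, 44, 178, 179, 180]

[42, 43, 44, 178, 179, 180]


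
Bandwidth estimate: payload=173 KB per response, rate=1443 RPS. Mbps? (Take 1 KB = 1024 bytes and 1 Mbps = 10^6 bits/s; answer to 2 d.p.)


Formula: Mbps = payload_bytes * RPS * 8 / 1e6
Payload per request = 173 KB = 173 * 1024 = 177152 bytes
Total bytes/sec = 177152 * 1443 = 255630336
Total bits/sec = 255630336 * 8 = 2045042688
Mbps = 2045042688 / 1e6 = 2045.04

2045.04 Mbps


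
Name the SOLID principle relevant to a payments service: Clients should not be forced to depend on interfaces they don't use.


This describes the Interface Segregation Principle (ISP)

Interface Segregation Principle (ISP)


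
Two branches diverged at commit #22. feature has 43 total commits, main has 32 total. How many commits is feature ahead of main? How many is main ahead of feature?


Common ancestor: commit #22
feature commits after divergence: 43 - 22 = 21
main commits after divergence: 32 - 22 = 10
feature is 21 commits ahead of main
main is 10 commits ahead of feature

feature ahead: 21, main ahead: 10
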